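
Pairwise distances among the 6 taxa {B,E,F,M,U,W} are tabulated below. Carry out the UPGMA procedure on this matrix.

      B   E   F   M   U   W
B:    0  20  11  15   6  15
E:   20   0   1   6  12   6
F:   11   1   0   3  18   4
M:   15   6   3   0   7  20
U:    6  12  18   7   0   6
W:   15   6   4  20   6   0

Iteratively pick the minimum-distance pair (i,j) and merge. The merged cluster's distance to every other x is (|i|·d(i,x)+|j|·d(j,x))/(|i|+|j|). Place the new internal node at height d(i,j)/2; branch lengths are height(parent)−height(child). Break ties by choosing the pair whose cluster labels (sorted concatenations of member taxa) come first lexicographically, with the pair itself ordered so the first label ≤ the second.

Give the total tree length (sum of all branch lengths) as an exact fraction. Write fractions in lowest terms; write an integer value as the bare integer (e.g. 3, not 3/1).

step 1: merge (E,F) at d=1; branch lengths E→1/2, F→1/2; new cluster EF
  updated: d(B,EF)=31/2, d(EF,M)=9/2, d(EF,U)=15, d(EF,W)=5
step 2: merge (EF,M) at d=9/2; branch lengths EF→7/4, M→9/4; new cluster EFM
  updated: d(B,EFM)=46/3, d(EFM,U)=37/3, d(EFM,W)=10
step 3: merge (B,U) at d=6; branch lengths B→3, U→3; new cluster BU
  updated: d(BU,EFM)=83/6, d(BU,W)=21/2
step 4: merge (EFM,W) at d=10; branch lengths EFM→11/4, W→5; new cluster EFMW
  updated: d(BU,EFMW)=13
step 5: merge (BU,EFMW) at d=13; branch lengths BU→7/2, EFMW→3/2; new cluster BEFMUW
final tree: ((B:3,U:3):7/2,(((E:1/2,F:1/2):7/4,M:9/4):11/4,W:5):3/2)
total length: 95/4

95/4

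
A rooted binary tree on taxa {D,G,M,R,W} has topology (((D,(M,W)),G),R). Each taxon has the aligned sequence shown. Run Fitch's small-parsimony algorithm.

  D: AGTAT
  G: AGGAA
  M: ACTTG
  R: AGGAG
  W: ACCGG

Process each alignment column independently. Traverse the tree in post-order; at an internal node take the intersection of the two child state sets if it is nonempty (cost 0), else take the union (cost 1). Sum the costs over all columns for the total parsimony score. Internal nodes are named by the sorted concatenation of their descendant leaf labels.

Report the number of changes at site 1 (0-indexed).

1

MW@0: {A} ∩ {A} = {A} (intersection, +0)
DMW@0: {A} ∩ {A} = {A} (intersection, +0)
DGMW@0: {A} ∩ {A} = {A} (intersection, +0)
DGMRW@0: {A} ∩ {A} = {A} (intersection, +0)
MW@1: {C} ∩ {C} = {C} (intersection, +0)
DMW@1: {G} ∪ {C} = {C,G} (union, +1)
DGMW@1: {C,G} ∩ {G} = {G} (intersection, +0)
DGMRW@1: {G} ∩ {G} = {G} (intersection, +0)
MW@2: {T} ∪ {C} = {C,T} (union, +1)
DMW@2: {T} ∩ {C,T} = {T} (intersection, +0)
DGMW@2: {T} ∪ {G} = {G,T} (union, +1)
DGMRW@2: {G,T} ∩ {G} = {G} (intersection, +0)
MW@3: {T} ∪ {G} = {G,T} (union, +1)
DMW@3: {A} ∪ {G,T} = {A,G,T} (union, +1)
DGMW@3: {A,G,T} ∩ {A} = {A} (intersection, +0)
DGMRW@3: {A} ∩ {A} = {A} (intersection, +0)
MW@4: {G} ∩ {G} = {G} (intersection, +0)
DMW@4: {T} ∪ {G} = {G,T} (union, +1)
DGMW@4: {G,T} ∪ {A} = {A,G,T} (union, +1)
DGMRW@4: {A,G,T} ∩ {G} = {G} (intersection, +0)
per-site changes: [0, 1, 2, 2, 2]; total = 7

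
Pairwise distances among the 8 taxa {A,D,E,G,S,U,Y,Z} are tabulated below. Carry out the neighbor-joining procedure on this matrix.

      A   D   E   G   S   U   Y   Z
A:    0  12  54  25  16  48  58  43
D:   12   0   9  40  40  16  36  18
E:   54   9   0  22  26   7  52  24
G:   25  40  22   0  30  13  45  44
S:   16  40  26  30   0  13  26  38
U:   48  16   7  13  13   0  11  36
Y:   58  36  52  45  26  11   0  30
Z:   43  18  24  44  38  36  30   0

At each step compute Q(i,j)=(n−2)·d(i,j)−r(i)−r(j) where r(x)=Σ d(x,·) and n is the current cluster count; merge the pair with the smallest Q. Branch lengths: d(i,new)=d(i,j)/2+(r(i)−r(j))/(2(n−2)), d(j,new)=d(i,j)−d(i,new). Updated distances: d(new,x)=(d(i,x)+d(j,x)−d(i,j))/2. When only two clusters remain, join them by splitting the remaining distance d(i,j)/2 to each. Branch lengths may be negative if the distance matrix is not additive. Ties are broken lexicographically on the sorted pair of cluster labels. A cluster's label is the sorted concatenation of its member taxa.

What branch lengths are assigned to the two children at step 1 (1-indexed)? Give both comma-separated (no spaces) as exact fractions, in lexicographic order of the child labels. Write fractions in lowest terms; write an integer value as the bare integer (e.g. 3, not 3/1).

iteration 1: select A,D (d=12, Q=-355); attach at lengths (157/12, -13/12); label the merged cluster AD
  updated: d(AD,E)=51/2, d(AD,G)=53/2, d(AD,S)=22, d(AD,U)=26, d(AD,Y)=41, d(AD,Z)=49/2
iteration 2: select U,Y (d=11, Q=-256); attach at lengths (-22/5, 77/5); label the merged cluster UY
  updated: d(AD,UY)=28, d(E,UY)=24, d(G,UY)=47/2, d(S,UY)=14, d(UY,Z)=55/2
iteration 3: select S,UY (d=14, Q=-191); attach at lengths (69/8, 43/8); label the merged cluster SUY
  updated: d(AD,SUY)=18, d(E,SUY)=18, d(G,SUY)=79/4, d(SUY,Z)=103/4
iteration 4: select AD,Z (d=49/2, Q=-557/4); attach at lengths (199/24, 389/24); label the merged cluster ADZ
  updated: d(ADZ,E)=25/2, d(ADZ,G)=23, d(ADZ,SUY)=77/8
iteration 5: select ADZ,SUY (d=77/8, Q=-293/4); attach at lengths (17/4, 43/8); label the merged cluster ADSUYZ
  updated: d(ADSUYZ,E)=167/16, d(ADSUYZ,G)=265/16
iteration 6: select ADSUYZ,E (d=167/16, Q=-49); attach at lengths (5/2, 127/16); label the merged cluster ADESUYZ
  updated: d(ADESUYZ,G)=225/16
iteration 7: select ADESUYZ,G (d=225/16); attach at lengths (225/32, 225/32); label the merged cluster ADEGSUYZ
final tree: (((((A:157/12,D:-13/12):199/24,Z:389/24):17/4,(S:69/8,(U:-22/5,Y:77/5):43/8):43/8):5/2,E:127/16):225/32,G:225/32)
total length: 765/8

157/12,-13/12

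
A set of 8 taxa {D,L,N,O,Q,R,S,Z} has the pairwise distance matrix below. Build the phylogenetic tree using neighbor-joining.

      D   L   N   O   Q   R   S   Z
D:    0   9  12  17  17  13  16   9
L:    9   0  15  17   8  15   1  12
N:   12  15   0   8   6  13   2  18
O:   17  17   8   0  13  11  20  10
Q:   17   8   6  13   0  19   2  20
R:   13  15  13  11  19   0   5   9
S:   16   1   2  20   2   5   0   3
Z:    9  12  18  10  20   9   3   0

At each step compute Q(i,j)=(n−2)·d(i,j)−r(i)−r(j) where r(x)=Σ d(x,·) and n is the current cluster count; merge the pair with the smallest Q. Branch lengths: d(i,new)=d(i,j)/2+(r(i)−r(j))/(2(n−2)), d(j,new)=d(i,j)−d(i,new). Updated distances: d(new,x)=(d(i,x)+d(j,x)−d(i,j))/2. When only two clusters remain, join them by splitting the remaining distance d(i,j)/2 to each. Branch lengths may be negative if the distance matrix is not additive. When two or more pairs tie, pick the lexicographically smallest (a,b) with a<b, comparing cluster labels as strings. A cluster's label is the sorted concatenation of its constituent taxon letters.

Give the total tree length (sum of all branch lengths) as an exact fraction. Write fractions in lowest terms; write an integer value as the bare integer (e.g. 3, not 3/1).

2299/64

1. join N+Q (d=6, Q=-123) ⇒ NQ; edges |N|=25/12, |Q|=47/12
  updated: d(D,NQ)=23/2, d(L,NQ)=17/2, d(NQ,O)=15/2, d(NQ,R)=13, d(NQ,S)=-1, d(NQ,Z)=16
2. join NQ+S (d=-1, Q=-209/2) ⇒ NQS; edges |NQ|=13/20, |S|=-33/20
  updated: d(D,NQS)=57/4, d(L,NQS)=21/4, d(NQS,O)=57/4, d(NQS,R)=19/2, d(NQS,Z)=10
3. join L+NQS (d=21/4, Q=-181/2) ⇒ LNQS; edges |L|=13/4, |NQS|=2
  updated: d(D,LNQS)=9, d(LNQS,O)=13, d(LNQS,R)=77/8, d(LNQS,Z)=67/8
4. join D+LNQS (d=9, Q=-61) ⇒ DLNQS; edges |D|=35/6, |LNQS|=19/6
  updated: d(DLNQS,O)=21/2, d(DLNQS,R)=109/16, d(DLNQS,Z)=67/16
5. join DLNQS+Z (d=67/16, Q=-581/16) ⇒ DLNQSZ; edges |DLNQS|=107/64, |Z|=161/64
  updated: d(DLNQSZ,O)=261/32, d(DLNQSZ,R)=93/16
6. join DLNQSZ+O (d=261/32, Q=-799/32) ⇒ DLNOQSZ; edges |DLNQSZ|=95/64, |O|=427/64
  updated: d(DLNOQSZ,R)=277/64
7. join DLNOQSZ+R (d=277/64) ⇒ DLNOQRSZ; edges |DLNOQSZ|=277/128, |R|=277/128
final tree: ((((D:35/6,(L:13/4,((N:25/12,Q:47/12):13/20,S:-33/20):2):19/6):107/64,Z:161/64):95/64,O:427/64):277/128,R:277/128)
total length: 2299/64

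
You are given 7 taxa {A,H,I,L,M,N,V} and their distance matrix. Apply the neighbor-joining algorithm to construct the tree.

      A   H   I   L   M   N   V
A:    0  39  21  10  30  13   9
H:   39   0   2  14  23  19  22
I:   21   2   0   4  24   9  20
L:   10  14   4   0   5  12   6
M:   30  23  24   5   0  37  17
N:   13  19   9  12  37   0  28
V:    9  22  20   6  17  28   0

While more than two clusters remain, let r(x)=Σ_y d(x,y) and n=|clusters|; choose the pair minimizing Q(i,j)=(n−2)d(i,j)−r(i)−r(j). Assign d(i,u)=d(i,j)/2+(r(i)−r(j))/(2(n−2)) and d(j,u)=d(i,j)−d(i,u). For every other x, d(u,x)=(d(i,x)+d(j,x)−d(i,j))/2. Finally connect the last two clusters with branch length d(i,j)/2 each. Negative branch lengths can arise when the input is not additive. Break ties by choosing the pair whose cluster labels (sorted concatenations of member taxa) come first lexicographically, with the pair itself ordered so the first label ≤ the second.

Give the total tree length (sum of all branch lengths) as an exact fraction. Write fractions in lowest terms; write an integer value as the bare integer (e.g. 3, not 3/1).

713/16

1. join H+I (d=2, Q=-189) ⇒ HI; edges |H|=49/10, |I|=-29/10
  updated: d(A,HI)=29, d(HI,L)=8, d(HI,M)=45/2, d(HI,N)=13, d(HI,V)=20
2. join HI+N (d=13, Q=-287/2) ⇒ HIN; edges |HI|=83/16, |N|=125/16
  updated: d(A,HIN)=29/2, d(HIN,L)=7/2, d(HIN,M)=93/4, d(HIN,V)=35/2
3. join A+V (d=9, Q=-86) ⇒ AV; edges |A|=41/6, |V|=13/6
  updated: d(AV,HIN)=23/2, d(AV,L)=7/2, d(AV,M)=19
4. join AV+HIN (d=23/2, Q=-197/4) ⇒ AHINV; edges |AV|=75/16, |HIN|=109/16
  updated: d(AHINV,L)=-9/4, d(AHINV,M)=123/8
5. join AHINV+L (d=-9/4, Q=-145/8) ⇒ AHILNV; edges |AHINV|=65/16, |L|=-101/16
  updated: d(AHILNV,M)=181/16
6. join AHILNV+M (d=181/16) ⇒ AHILMNV; edges |AHILNV|=181/32, |M|=181/32
final tree: ((((A:41/6,V:13/6):75/16,((H:49/10,I:-29/10):83/16,N:125/16):109/16):65/16,L:-101/16):181/32,M:181/32)
total length: 713/16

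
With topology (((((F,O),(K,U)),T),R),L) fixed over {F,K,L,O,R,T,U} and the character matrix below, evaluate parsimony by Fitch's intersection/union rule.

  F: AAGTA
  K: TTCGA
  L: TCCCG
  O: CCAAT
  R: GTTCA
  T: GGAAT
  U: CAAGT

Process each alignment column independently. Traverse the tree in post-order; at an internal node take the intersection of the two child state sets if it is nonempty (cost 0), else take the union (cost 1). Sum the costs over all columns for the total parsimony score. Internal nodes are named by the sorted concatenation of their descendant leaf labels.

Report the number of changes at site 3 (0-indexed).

3

site 0, node FO: F={A} ∪ O={C} → {A,C} (+1)
site 0, node KU: K={T} ∪ U={C} → {C,T} (+1)
site 0, node FKOU: FO={A,C} ∩ KU={C,T} → {C} (+0)
site 0, node FKOTU: FKOU={C} ∪ T={G} → {C,G} (+1)
site 0, node FKORTU: FKOTU={C,G} ∩ R={G} → {G} (+0)
site 0, node FKLORTU: FKORTU={G} ∪ L={T} → {G,T} (+1)
site 1, node FO: F={A} ∪ O={C} → {A,C} (+1)
site 1, node KU: K={T} ∪ U={A} → {A,T} (+1)
site 1, node FKOU: FO={A,C} ∩ KU={A,T} → {A} (+0)
site 1, node FKOTU: FKOU={A} ∪ T={G} → {A,G} (+1)
site 1, node FKORTU: FKOTU={A,G} ∪ R={T} → {A,G,T} (+1)
site 1, node FKLORTU: FKORTU={A,G,T} ∪ L={C} → {A,C,G,T} (+1)
site 2, node FO: F={G} ∪ O={A} → {A,G} (+1)
site 2, node KU: K={C} ∪ U={A} → {A,C} (+1)
site 2, node FKOU: FO={A,G} ∩ KU={A,C} → {A} (+0)
site 2, node FKOTU: FKOU={A} ∩ T={A} → {A} (+0)
site 2, node FKORTU: FKOTU={A} ∪ R={T} → {A,T} (+1)
site 2, node FKLORTU: FKORTU={A,T} ∪ L={C} → {A,C,T} (+1)
site 3, node FO: F={T} ∪ O={A} → {A,T} (+1)
site 3, node KU: K={G} ∩ U={G} → {G} (+0)
site 3, node FKOU: FO={A,T} ∪ KU={G} → {A,G,T} (+1)
site 3, node FKOTU: FKOU={A,G,T} ∩ T={A} → {A} (+0)
site 3, node FKORTU: FKOTU={A} ∪ R={C} → {A,C} (+1)
site 3, node FKLORTU: FKORTU={A,C} ∩ L={C} → {C} (+0)
site 4, node FO: F={A} ∪ O={T} → {A,T} (+1)
site 4, node KU: K={A} ∪ U={T} → {A,T} (+1)
site 4, node FKOU: FO={A,T} ∩ KU={A,T} → {A,T} (+0)
site 4, node FKOTU: FKOU={A,T} ∩ T={T} → {T} (+0)
site 4, node FKORTU: FKOTU={T} ∪ R={A} → {A,T} (+1)
site 4, node FKLORTU: FKORTU={A,T} ∪ L={G} → {A,G,T} (+1)
per-site changes: [4, 5, 4, 3, 4]; total = 20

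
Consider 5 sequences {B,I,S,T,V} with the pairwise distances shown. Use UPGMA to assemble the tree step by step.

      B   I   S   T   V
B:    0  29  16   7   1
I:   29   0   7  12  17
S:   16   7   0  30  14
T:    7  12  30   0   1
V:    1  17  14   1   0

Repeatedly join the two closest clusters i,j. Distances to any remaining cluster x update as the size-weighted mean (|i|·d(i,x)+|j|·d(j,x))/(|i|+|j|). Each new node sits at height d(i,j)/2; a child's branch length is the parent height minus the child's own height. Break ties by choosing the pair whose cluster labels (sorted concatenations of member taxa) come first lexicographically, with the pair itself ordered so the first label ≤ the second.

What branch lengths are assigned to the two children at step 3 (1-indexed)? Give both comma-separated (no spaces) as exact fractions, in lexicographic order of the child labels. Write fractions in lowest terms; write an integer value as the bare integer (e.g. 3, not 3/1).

7/2,7/2

iteration 1: select B,V (d=1); attach at lengths (1/2, 1/2); label the merged cluster BV
  updated: d(BV,I)=23, d(BV,S)=15, d(BV,T)=4
iteration 2: select BV,T (d=4); attach at lengths (3/2, 2); label the merged cluster BTV
  updated: d(BTV,I)=58/3, d(BTV,S)=20
iteration 3: select I,S (d=7); attach at lengths (7/2, 7/2); label the merged cluster IS
  updated: d(BTV,IS)=59/3
iteration 4: select BTV,IS (d=59/3); attach at lengths (47/6, 19/3); label the merged cluster BISTV
final tree: (((B:1/2,V:1/2):3/2,T:2):47/6,(I:7/2,S:7/2):19/3)
total length: 77/3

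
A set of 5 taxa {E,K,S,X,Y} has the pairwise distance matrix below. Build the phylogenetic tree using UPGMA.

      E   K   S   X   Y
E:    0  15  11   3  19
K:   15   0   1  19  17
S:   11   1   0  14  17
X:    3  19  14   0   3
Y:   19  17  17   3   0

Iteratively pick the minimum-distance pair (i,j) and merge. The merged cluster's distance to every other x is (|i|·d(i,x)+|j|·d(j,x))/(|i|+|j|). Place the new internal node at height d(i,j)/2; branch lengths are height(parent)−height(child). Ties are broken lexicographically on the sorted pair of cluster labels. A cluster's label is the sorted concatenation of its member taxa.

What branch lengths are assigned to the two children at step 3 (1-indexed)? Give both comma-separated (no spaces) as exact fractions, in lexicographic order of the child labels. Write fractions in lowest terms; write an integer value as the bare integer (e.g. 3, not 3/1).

iteration 1: select K,S (d=1); attach at lengths (1/2, 1/2); label the merged cluster KS
  updated: d(E,KS)=13, d(KS,X)=33/2, d(KS,Y)=17
iteration 2: select E,X (d=3); attach at lengths (3/2, 3/2); label the merged cluster EX
  updated: d(EX,KS)=59/4, d(EX,Y)=11
iteration 3: select EX,Y (d=11); attach at lengths (4, 11/2); label the merged cluster EXY
  updated: d(EXY,KS)=31/2
iteration 4: select EXY,KS (d=31/2); attach at lengths (9/4, 29/4); label the merged cluster EKSXY
final tree: (((E:3/2,X:3/2):4,Y:11/2):9/4,(K:1/2,S:1/2):29/4)
total length: 23

4,11/2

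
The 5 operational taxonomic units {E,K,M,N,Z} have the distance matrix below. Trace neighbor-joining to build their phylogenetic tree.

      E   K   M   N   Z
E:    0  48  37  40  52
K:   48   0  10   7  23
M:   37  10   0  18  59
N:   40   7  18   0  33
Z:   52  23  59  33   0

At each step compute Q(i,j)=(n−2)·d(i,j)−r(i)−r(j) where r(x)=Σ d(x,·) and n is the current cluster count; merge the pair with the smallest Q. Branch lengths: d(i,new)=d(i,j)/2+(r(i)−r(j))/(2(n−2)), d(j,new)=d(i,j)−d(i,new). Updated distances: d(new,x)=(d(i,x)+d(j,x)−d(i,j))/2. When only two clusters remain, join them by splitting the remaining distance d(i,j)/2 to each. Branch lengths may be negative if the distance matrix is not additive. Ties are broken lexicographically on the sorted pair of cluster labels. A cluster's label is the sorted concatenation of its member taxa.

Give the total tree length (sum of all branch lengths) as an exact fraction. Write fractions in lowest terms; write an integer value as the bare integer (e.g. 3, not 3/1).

605/8

step 1: merge (E,M) at d=37, Q=-190; branch lengths E→82/3, M→29/3; new cluster EM
  updated: d(EM,K)=21/2, d(EM,N)=21/2, d(EM,Z)=37
step 2: merge (EM,N) at d=21/2, Q=-175/2; branch lengths EM→57/8, N→27/8; new cluster EMN
  updated: d(EMN,K)=7/2, d(EMN,Z)=119/4
step 3: merge (EMN,K) at d=7/2, Q=-225/4; branch lengths EMN→41/8, K→-13/8; new cluster EKMN
  updated: d(EKMN,Z)=197/8
step 4: merge (EKMN,Z) at d=197/8; branch lengths EKMN→197/16, Z→197/16; new cluster EKMNZ
final tree: ((((E:82/3,M:29/3):57/8,N:27/8):41/8,K:-13/8):197/16,Z:197/16)
total length: 605/8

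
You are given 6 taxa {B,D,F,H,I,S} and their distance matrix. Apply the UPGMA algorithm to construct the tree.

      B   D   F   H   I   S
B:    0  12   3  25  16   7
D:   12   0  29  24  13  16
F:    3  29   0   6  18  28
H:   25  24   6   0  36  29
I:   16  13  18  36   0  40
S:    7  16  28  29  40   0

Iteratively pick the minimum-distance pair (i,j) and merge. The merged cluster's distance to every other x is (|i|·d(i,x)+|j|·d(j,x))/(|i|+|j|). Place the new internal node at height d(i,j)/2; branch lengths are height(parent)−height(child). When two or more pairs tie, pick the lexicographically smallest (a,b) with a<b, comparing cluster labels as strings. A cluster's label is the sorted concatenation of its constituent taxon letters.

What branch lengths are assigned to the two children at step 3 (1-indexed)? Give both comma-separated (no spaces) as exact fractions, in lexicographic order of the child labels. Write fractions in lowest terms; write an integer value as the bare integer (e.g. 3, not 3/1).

25/4,31/4

step 1: merge (B,F) at d=3; branch lengths B→3/2, F→3/2; new cluster BF
  updated: d(BF,D)=41/2, d(BF,H)=31/2, d(BF,I)=17, d(BF,S)=35/2
step 2: merge (D,I) at d=13; branch lengths D→13/2, I→13/2; new cluster DI
  updated: d(BF,DI)=75/4, d(DI,H)=30, d(DI,S)=28
step 3: merge (BF,H) at d=31/2; branch lengths BF→25/4, H→31/4; new cluster BFH
  updated: d(BFH,DI)=45/2, d(BFH,S)=64/3
step 4: merge (BFH,S) at d=64/3; branch lengths BFH→35/12, S→32/3; new cluster BFHS
  updated: d(BFHS,DI)=191/8
step 5: merge (BFHS,DI) at d=191/8; branch lengths BFHS→61/48, DI→87/16; new cluster BDFHIS
final tree: ((((B:3/2,F:3/2):25/4,H:31/4):35/12,S:32/3):61/48,(D:13/2,I:13/2):87/16)
total length: 1207/24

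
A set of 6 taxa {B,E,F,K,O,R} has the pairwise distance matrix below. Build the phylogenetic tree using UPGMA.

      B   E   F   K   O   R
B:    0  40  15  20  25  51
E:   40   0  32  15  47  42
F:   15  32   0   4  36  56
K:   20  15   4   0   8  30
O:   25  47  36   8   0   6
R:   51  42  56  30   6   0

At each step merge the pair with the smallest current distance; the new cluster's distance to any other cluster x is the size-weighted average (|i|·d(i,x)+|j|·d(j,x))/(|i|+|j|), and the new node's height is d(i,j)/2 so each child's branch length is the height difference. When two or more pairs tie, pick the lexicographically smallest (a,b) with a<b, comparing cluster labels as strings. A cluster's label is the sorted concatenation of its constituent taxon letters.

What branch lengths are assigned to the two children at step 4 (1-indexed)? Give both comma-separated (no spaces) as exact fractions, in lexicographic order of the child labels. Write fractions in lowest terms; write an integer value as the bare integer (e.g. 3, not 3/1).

1. join F+K (d=4) ⇒ FK; edges |F|=2, |K|=2
  updated: d(B,FK)=35/2, d(E,FK)=47/2, d(FK,O)=22, d(FK,R)=43
2. join O+R (d=6) ⇒ OR; edges |O|=3, |R|=3
  updated: d(B,OR)=38, d(E,OR)=89/2, d(FK,OR)=65/2
3. join B+FK (d=35/2) ⇒ BFK; edges |B|=35/4, |FK|=27/4
  updated: d(BFK,E)=29, d(BFK,OR)=103/3
4. join BFK+E (d=29) ⇒ BEFK; edges |BFK|=23/4, |E|=29/2
  updated: d(BEFK,OR)=295/8
5. join BEFK+OR (d=295/8) ⇒ BEFKOR; edges |BEFK|=63/16, |OR|=247/16
final tree: (((B:35/4,(F:2,K:2):27/4):23/4,E:29/2):63/16,(O:3,R:3):247/16)
total length: 521/8

23/4,29/2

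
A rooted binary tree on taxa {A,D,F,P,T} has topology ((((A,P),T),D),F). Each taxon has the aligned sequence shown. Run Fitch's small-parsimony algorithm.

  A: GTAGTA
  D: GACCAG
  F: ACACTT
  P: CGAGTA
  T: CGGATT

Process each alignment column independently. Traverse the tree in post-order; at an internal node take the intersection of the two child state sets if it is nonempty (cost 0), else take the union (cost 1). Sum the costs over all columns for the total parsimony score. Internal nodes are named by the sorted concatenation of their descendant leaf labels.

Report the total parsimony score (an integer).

13

AP@0: {G} ∪ {C} = {C,G} (union, +1)
APT@0: {C,G} ∩ {C} = {C} (intersection, +0)
ADPT@0: {C} ∪ {G} = {C,G} (union, +1)
ADFPT@0: {C,G} ∪ {A} = {A,C,G} (union, +1)
AP@1: {T} ∪ {G} = {G,T} (union, +1)
APT@1: {G,T} ∩ {G} = {G} (intersection, +0)
ADPT@1: {G} ∪ {A} = {A,G} (union, +1)
ADFPT@1: {A,G} ∪ {C} = {A,C,G} (union, +1)
AP@2: {A} ∩ {A} = {A} (intersection, +0)
APT@2: {A} ∪ {G} = {A,G} (union, +1)
ADPT@2: {A,G} ∪ {C} = {A,C,G} (union, +1)
ADFPT@2: {A,C,G} ∩ {A} = {A} (intersection, +0)
AP@3: {G} ∩ {G} = {G} (intersection, +0)
APT@3: {G} ∪ {A} = {A,G} (union, +1)
ADPT@3: {A,G} ∪ {C} = {A,C,G} (union, +1)
ADFPT@3: {A,C,G} ∩ {C} = {C} (intersection, +0)
AP@4: {T} ∩ {T} = {T} (intersection, +0)
APT@4: {T} ∩ {T} = {T} (intersection, +0)
ADPT@4: {T} ∪ {A} = {A,T} (union, +1)
ADFPT@4: {A,T} ∩ {T} = {T} (intersection, +0)
AP@5: {A} ∩ {A} = {A} (intersection, +0)
APT@5: {A} ∪ {T} = {A,T} (union, +1)
ADPT@5: {A,T} ∪ {G} = {A,G,T} (union, +1)
ADFPT@5: {A,G,T} ∩ {T} = {T} (intersection, +0)
per-site changes: [3, 3, 2, 2, 1, 2]; total = 13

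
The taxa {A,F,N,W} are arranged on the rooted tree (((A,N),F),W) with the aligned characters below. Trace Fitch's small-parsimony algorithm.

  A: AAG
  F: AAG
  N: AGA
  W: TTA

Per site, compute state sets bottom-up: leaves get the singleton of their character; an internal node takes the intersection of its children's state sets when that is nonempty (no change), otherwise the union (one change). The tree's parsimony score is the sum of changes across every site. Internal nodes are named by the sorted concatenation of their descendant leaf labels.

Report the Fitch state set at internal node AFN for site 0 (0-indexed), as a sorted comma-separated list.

site 0, node AN: A={A} ∩ N={A} → {A} (+0)
site 0, node AFN: AN={A} ∩ F={A} → {A} (+0)
site 0, node AFNW: AFN={A} ∪ W={T} → {A,T} (+1)
site 1, node AN: A={A} ∪ N={G} → {A,G} (+1)
site 1, node AFN: AN={A,G} ∩ F={A} → {A} (+0)
site 1, node AFNW: AFN={A} ∪ W={T} → {A,T} (+1)
site 2, node AN: A={G} ∪ N={A} → {A,G} (+1)
site 2, node AFN: AN={A,G} ∩ F={G} → {G} (+0)
site 2, node AFNW: AFN={G} ∪ W={A} → {A,G} (+1)
per-site changes: [1, 2, 2]; total = 5

A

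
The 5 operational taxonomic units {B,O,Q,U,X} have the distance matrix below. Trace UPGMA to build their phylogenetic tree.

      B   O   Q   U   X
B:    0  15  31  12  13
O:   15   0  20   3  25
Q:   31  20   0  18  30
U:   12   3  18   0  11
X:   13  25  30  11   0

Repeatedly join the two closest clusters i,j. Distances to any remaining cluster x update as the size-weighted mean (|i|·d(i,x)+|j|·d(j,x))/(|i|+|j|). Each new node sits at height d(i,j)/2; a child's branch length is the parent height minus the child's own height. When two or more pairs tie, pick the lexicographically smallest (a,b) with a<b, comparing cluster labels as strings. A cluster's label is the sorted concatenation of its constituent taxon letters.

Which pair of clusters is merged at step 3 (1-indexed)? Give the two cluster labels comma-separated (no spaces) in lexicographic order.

BX,OU

1. join O+U (d=3) ⇒ OU; edges |O|=3/2, |U|=3/2
  updated: d(B,OU)=27/2, d(OU,Q)=19, d(OU,X)=18
2. join B+X (d=13) ⇒ BX; edges |B|=13/2, |X|=13/2
  updated: d(BX,OU)=63/4, d(BX,Q)=61/2
3. join BX+OU (d=63/4) ⇒ BOUX; edges |BX|=11/8, |OU|=51/8
  updated: d(BOUX,Q)=99/4
4. join BOUX+Q (d=99/4) ⇒ BOQUX; edges |BOUX|=9/2, |Q|=99/8
final tree: (((B:13/2,X:13/2):11/8,(O:3/2,U:3/2):51/8):9/2,Q:99/8)
total length: 325/8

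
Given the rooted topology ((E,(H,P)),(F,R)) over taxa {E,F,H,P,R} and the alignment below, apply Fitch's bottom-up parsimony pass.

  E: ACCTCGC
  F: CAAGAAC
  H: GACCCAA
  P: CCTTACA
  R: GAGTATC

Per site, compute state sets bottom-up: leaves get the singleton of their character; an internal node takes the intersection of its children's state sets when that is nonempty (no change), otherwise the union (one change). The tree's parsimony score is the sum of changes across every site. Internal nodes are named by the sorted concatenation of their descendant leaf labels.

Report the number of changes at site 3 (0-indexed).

[col 0] HP: children H:{G}, P:{C} ∪→ {C,G}; cost 1
[col 0] EHP: children E:{A}, HP:{C,G} ∪→ {A,C,G}; cost 1
[col 0] FR: children F:{C}, R:{G} ∪→ {C,G}; cost 1
[col 0] EFHPR: children EHP:{A,C,G}, FR:{C,G} ∩→ {C,G}; cost 0
[col 1] HP: children H:{A}, P:{C} ∪→ {A,C}; cost 1
[col 1] EHP: children E:{C}, HP:{A,C} ∩→ {C}; cost 0
[col 1] FR: children F:{A}, R:{A} ∩→ {A}; cost 0
[col 1] EFHPR: children EHP:{C}, FR:{A} ∪→ {A,C}; cost 1
[col 2] HP: children H:{C}, P:{T} ∪→ {C,T}; cost 1
[col 2] EHP: children E:{C}, HP:{C,T} ∩→ {C}; cost 0
[col 2] FR: children F:{A}, R:{G} ∪→ {A,G}; cost 1
[col 2] EFHPR: children EHP:{C}, FR:{A,G} ∪→ {A,C,G}; cost 1
[col 3] HP: children H:{C}, P:{T} ∪→ {C,T}; cost 1
[col 3] EHP: children E:{T}, HP:{C,T} ∩→ {T}; cost 0
[col 3] FR: children F:{G}, R:{T} ∪→ {G,T}; cost 1
[col 3] EFHPR: children EHP:{T}, FR:{G,T} ∩→ {T}; cost 0
[col 4] HP: children H:{C}, P:{A} ∪→ {A,C}; cost 1
[col 4] EHP: children E:{C}, HP:{A,C} ∩→ {C}; cost 0
[col 4] FR: children F:{A}, R:{A} ∩→ {A}; cost 0
[col 4] EFHPR: children EHP:{C}, FR:{A} ∪→ {A,C}; cost 1
[col 5] HP: children H:{A}, P:{C} ∪→ {A,C}; cost 1
[col 5] EHP: children E:{G}, HP:{A,C} ∪→ {A,C,G}; cost 1
[col 5] FR: children F:{A}, R:{T} ∪→ {A,T}; cost 1
[col 5] EFHPR: children EHP:{A,C,G}, FR:{A,T} ∩→ {A}; cost 0
[col 6] HP: children H:{A}, P:{A} ∩→ {A}; cost 0
[col 6] EHP: children E:{C}, HP:{A} ∪→ {A,C}; cost 1
[col 6] FR: children F:{C}, R:{C} ∩→ {C}; cost 0
[col 6] EFHPR: children EHP:{A,C}, FR:{C} ∩→ {C}; cost 0
per-site changes: [3, 2, 3, 2, 2, 3, 1]; total = 16

2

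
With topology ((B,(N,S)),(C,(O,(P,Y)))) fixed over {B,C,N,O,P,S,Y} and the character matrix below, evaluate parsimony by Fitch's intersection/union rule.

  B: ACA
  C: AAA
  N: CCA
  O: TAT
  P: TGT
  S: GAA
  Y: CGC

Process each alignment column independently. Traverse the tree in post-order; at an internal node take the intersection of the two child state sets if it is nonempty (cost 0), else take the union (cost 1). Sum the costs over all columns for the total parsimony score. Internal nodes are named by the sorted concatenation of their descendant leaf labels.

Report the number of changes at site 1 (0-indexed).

site 0, node NS: N={C} ∪ S={G} → {C,G} (+1)
site 0, node BNS: B={A} ∪ NS={C,G} → {A,C,G} (+1)
site 0, node PY: P={T} ∪ Y={C} → {C,T} (+1)
site 0, node OPY: O={T} ∩ PY={C,T} → {T} (+0)
site 0, node COPY: C={A} ∪ OPY={T} → {A,T} (+1)
site 0, node BCNOPSY: BNS={A,C,G} ∩ COPY={A,T} → {A} (+0)
site 1, node NS: N={C} ∪ S={A} → {A,C} (+1)
site 1, node BNS: B={C} ∩ NS={A,C} → {C} (+0)
site 1, node PY: P={G} ∩ Y={G} → {G} (+0)
site 1, node OPY: O={A} ∪ PY={G} → {A,G} (+1)
site 1, node COPY: C={A} ∩ OPY={A,G} → {A} (+0)
site 1, node BCNOPSY: BNS={C} ∪ COPY={A} → {A,C} (+1)
site 2, node NS: N={A} ∩ S={A} → {A} (+0)
site 2, node BNS: B={A} ∩ NS={A} → {A} (+0)
site 2, node PY: P={T} ∪ Y={C} → {C,T} (+1)
site 2, node OPY: O={T} ∩ PY={C,T} → {T} (+0)
site 2, node COPY: C={A} ∪ OPY={T} → {A,T} (+1)
site 2, node BCNOPSY: BNS={A} ∩ COPY={A,T} → {A} (+0)
per-site changes: [4, 3, 2]; total = 9

3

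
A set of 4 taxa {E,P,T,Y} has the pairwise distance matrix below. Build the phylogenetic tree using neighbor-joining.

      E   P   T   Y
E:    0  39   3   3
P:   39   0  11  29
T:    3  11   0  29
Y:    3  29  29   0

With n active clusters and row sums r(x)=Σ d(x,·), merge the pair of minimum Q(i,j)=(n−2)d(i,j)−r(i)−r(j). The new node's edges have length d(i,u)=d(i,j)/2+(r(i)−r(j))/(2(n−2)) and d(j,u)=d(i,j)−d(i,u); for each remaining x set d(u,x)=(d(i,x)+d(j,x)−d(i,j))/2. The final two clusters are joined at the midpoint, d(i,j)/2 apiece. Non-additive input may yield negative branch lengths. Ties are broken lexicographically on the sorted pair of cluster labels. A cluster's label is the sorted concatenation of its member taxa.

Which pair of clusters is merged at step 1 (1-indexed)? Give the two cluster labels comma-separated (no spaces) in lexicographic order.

iteration 1: select E,Y (d=3, Q=-100); attach at lengths (-5/2, 11/2); label the merged cluster EY
  updated: d(EY,P)=65/2, d(EY,T)=29/2
iteration 2: select EY,P (d=65/2, Q=-58); attach at lengths (18, 29/2); label the merged cluster EPY
  updated: d(EPY,T)=-7/2
iteration 3: select EPY,T (d=-7/2); attach at lengths (-7/4, -7/4); label the merged cluster EPTY
final tree: (((E:-5/2,Y:11/2):18,P:29/2):-7/4,T:-7/4)
total length: 32

E,Y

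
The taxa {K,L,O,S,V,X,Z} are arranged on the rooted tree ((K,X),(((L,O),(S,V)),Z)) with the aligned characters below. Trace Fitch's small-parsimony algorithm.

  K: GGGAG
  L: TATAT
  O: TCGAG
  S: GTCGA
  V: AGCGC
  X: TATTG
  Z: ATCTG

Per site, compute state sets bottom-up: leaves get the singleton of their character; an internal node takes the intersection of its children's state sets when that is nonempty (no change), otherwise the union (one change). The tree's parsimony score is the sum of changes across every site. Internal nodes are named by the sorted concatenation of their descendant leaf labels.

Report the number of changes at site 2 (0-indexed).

KX@0: {G} ∪ {T} = {G,T} (union, +1)
LO@0: {T} ∩ {T} = {T} (intersection, +0)
SV@0: {G} ∪ {A} = {A,G} (union, +1)
LOSV@0: {T} ∪ {A,G} = {A,G,T} (union, +1)
LOSVZ@0: {A,G,T} ∩ {A} = {A} (intersection, +0)
KLOSVXZ@0: {G,T} ∪ {A} = {A,G,T} (union, +1)
KX@1: {G} ∪ {A} = {A,G} (union, +1)
LO@1: {A} ∪ {C} = {A,C} (union, +1)
SV@1: {T} ∪ {G} = {G,T} (union, +1)
LOSV@1: {A,C} ∪ {G,T} = {A,C,G,T} (union, +1)
LOSVZ@1: {A,C,G,T} ∩ {T} = {T} (intersection, +0)
KLOSVXZ@1: {A,G} ∪ {T} = {A,G,T} (union, +1)
KX@2: {G} ∪ {T} = {G,T} (union, +1)
LO@2: {T} ∪ {G} = {G,T} (union, +1)
SV@2: {C} ∩ {C} = {C} (intersection, +0)
LOSV@2: {G,T} ∪ {C} = {C,G,T} (union, +1)
LOSVZ@2: {C,G,T} ∩ {C} = {C} (intersection, +0)
KLOSVXZ@2: {G,T} ∪ {C} = {C,G,T} (union, +1)
KX@3: {A} ∪ {T} = {A,T} (union, +1)
LO@3: {A} ∩ {A} = {A} (intersection, +0)
SV@3: {G} ∩ {G} = {G} (intersection, +0)
LOSV@3: {A} ∪ {G} = {A,G} (union, +1)
LOSVZ@3: {A,G} ∪ {T} = {A,G,T} (union, +1)
KLOSVXZ@3: {A,T} ∩ {A,G,T} = {A,T} (intersection, +0)
KX@4: {G} ∩ {G} = {G} (intersection, +0)
LO@4: {T} ∪ {G} = {G,T} (union, +1)
SV@4: {A} ∪ {C} = {A,C} (union, +1)
LOSV@4: {G,T} ∪ {A,C} = {A,C,G,T} (union, +1)
LOSVZ@4: {A,C,G,T} ∩ {G} = {G} (intersection, +0)
KLOSVXZ@4: {G} ∩ {G} = {G} (intersection, +0)
per-site changes: [4, 5, 4, 3, 3]; total = 19

4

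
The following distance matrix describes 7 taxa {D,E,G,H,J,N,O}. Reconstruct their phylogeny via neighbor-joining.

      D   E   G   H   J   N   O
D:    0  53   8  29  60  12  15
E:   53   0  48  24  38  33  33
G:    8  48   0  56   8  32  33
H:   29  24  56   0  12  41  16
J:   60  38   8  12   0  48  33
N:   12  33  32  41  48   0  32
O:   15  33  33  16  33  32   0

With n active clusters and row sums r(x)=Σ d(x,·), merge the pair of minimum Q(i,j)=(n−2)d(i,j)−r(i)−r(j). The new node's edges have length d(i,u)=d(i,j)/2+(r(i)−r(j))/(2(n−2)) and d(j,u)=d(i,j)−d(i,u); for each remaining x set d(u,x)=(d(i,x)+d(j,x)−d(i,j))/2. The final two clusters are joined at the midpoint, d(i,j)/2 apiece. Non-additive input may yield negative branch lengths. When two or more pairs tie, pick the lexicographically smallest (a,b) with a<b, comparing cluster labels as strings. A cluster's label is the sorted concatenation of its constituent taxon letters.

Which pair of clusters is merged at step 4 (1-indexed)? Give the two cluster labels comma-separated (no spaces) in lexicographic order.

1. join G+J (d=8, Q=-344) ⇒ GJ; edges |G|=13/5, |J|=27/5
  updated: d(D,GJ)=30, d(E,GJ)=39, d(GJ,H)=30, d(GJ,N)=36, d(GJ,O)=29
2. join D+N (d=12, Q=-245) ⇒ DN; edges |D|=33/8, |N|=63/8
  updated: d(DN,E)=37, d(DN,GJ)=27, d(DN,H)=29, d(DN,O)=35/2
3. join E+H (d=24, Q=-160) ⇒ EH; edges |E|=53/3, |H|=19/3
  updated: d(DN,EH)=21, d(EH,GJ)=45/2, d(EH,O)=25/2
4. join DN+GJ (d=27, Q=-90) ⇒ DGJN; edges |DN|=41/4, |GJ|=67/4
  updated: d(DGJN,EH)=33/4, d(DGJN,O)=39/4
5. join DGJN+EH (d=33/4, Q=-61/2) ⇒ DEGHJN; edges |DGJN|=11/4, |EH|=11/2
  updated: d(DEGHJN,O)=7
6. join DEGHJN+O (d=7) ⇒ DEGHJNO; edges |DEGHJN|=7/2, |O|=7/2
final tree: ((((D:33/8,N:63/8):41/4,(G:13/5,J:27/5):67/4):11/4,(E:53/3,H:19/3):11/2):7/2,O:7/2)
total length: 345/4

DN,GJ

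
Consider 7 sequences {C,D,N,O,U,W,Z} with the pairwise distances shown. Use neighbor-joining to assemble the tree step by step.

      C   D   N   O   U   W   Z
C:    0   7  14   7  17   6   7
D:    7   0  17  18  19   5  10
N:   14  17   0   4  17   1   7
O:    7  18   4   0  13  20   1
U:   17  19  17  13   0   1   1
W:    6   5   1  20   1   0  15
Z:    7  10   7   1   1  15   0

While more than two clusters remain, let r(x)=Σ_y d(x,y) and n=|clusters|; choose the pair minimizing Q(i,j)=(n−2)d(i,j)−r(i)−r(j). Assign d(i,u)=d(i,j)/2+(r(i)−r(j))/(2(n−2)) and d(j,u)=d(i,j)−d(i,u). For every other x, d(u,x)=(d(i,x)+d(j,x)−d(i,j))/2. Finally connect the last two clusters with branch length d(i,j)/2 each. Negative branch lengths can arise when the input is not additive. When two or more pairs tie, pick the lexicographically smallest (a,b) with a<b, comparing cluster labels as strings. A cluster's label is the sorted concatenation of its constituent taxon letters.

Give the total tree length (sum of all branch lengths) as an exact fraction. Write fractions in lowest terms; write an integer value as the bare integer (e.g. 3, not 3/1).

395/16

step 1: merge (U,W) at d=1, Q=-111; branch lengths U→5/2, W→-3/2; new cluster UW
  updated: d(C,UW)=11, d(D,UW)=23/2, d(N,UW)=17/2, d(O,UW)=16, d(UW,Z)=15/2
step 2: merge (C,D) at d=7, Q=-163/2; branch lengths C→21/16, D→91/16; new cluster CD
  updated: d(CD,N)=12, d(CD,O)=9, d(CD,UW)=31/4, d(CD,Z)=5
step 3: merge (CD,UW) at d=31/4, Q=-201/4; branch lengths CD→23/8, UW→39/8; new cluster CDUW
  updated: d(CDUW,N)=51/8, d(CDUW,O)=69/8, d(CDUW,Z)=19/8
step 4: merge (CDUW,Z) at d=19/8, Q=-23; branch lengths CDUW→47/16, Z→-9/16; new cluster CDUWZ
  updated: d(CDUWZ,N)=11/2, d(CDUWZ,O)=29/8
step 5: merge (CDUWZ,N) at d=11/2, Q=-105/8; branch lengths CDUWZ→41/16, N→47/16; new cluster CDNUWZ
  updated: d(CDNUWZ,O)=17/16
step 6: merge (CDNUWZ,O) at d=17/16; branch lengths CDNUWZ→17/32, O→17/32; new cluster CDNOUWZ
final tree: (((((C:21/16,D:91/16):23/8,(U:5/2,W:-3/2):39/8):47/16,Z:-9/16):41/16,N:47/16):17/32,O:17/32)
total length: 395/16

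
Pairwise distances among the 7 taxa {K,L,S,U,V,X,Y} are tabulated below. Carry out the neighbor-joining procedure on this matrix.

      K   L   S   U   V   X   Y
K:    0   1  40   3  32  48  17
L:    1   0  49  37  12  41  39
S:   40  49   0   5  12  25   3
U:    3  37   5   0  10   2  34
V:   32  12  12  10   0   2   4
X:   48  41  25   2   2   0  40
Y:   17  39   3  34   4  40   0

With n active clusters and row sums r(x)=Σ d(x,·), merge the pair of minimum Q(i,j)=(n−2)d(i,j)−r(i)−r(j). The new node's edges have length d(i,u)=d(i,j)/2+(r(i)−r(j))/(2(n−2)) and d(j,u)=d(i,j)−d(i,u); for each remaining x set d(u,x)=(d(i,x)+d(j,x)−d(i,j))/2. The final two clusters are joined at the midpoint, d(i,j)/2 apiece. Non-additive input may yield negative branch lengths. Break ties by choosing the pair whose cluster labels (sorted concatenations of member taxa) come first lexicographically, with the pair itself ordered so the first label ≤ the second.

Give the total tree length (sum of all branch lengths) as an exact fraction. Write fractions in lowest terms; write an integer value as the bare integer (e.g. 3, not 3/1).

731/16

1. join K+L (d=1, Q=-315) ⇒ KL; edges |K|=-33/10, |L|=43/10
  updated: d(KL,S)=44, d(KL,U)=39/2, d(KL,V)=43/2, d(KL,X)=44, d(KL,Y)=55/2
2. join S+Y (d=3, Q=-371/2) ⇒ SY; edges |S|=-15/16, |Y|=63/16
  updated: d(KL,SY)=137/4, d(SY,U)=18, d(SY,V)=13/2, d(SY,X)=31
3. join U+X (d=2, Q=-245/2) ⇒ UX; edges |U|=-47/12, |X|=71/12
  updated: d(KL,UX)=123/4, d(SY,UX)=47/2, d(UX,V)=5
4. join KL+UX (d=123/4, Q=-337/4) ⇒ KLUX; edges |KL|=355/16, |UX|=137/16
  updated: d(KLUX,SY)=27/2, d(KLUX,V)=-17/8
5. join KLUX+SY (d=27/2, Q=-143/8) ⇒ KLSUXY; edges |KLUX|=39/16, |SY|=177/16
  updated: d(KLSUXY,V)=-73/16
6. join KLSUXY+V (d=-73/16) ⇒ KLSUVXY; edges |KLSUXY|=-73/32, |V|=-73/32
final tree: ((((K:-33/10,L:43/10):355/16,(U:-47/12,X:71/12):137/16):39/16,(S:-15/16,Y:63/16):177/16):-73/32,V:-73/32)
total length: 731/16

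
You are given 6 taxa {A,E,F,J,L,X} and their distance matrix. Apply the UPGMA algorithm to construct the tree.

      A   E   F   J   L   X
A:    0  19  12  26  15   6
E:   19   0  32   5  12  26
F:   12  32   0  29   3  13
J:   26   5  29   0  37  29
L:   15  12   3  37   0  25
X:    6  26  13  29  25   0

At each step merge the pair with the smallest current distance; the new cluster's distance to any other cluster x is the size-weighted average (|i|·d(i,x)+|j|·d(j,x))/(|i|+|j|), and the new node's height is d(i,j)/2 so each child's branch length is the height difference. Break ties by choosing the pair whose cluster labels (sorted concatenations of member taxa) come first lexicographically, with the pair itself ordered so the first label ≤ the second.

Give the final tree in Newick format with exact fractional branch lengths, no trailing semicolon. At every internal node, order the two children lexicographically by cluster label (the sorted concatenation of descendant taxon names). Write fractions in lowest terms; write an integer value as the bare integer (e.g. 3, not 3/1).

(((A:3,X:3):41/8,(F:3/2,L:3/2):53/8):5,(E:5/2,J:5/2):85/8)

iteration 1: select F,L (d=3); attach at lengths (3/2, 3/2); label the merged cluster FL
  updated: d(A,FL)=27/2, d(E,FL)=22, d(FL,J)=33, d(FL,X)=19
iteration 2: select E,J (d=5); attach at lengths (5/2, 5/2); label the merged cluster EJ
  updated: d(A,EJ)=45/2, d(EJ,FL)=55/2, d(EJ,X)=55/2
iteration 3: select A,X (d=6); attach at lengths (3, 3); label the merged cluster AX
  updated: d(AX,EJ)=25, d(AX,FL)=65/4
iteration 4: select AX,FL (d=65/4); attach at lengths (41/8, 53/8); label the merged cluster AFLX
  updated: d(AFLX,EJ)=105/4
iteration 5: select AFLX,EJ (d=105/4); attach at lengths (5, 85/8); label the merged cluster AEFJLX
final tree: (((A:3,X:3):41/8,(F:3/2,L:3/2):53/8):5,(E:5/2,J:5/2):85/8)
total length: 331/8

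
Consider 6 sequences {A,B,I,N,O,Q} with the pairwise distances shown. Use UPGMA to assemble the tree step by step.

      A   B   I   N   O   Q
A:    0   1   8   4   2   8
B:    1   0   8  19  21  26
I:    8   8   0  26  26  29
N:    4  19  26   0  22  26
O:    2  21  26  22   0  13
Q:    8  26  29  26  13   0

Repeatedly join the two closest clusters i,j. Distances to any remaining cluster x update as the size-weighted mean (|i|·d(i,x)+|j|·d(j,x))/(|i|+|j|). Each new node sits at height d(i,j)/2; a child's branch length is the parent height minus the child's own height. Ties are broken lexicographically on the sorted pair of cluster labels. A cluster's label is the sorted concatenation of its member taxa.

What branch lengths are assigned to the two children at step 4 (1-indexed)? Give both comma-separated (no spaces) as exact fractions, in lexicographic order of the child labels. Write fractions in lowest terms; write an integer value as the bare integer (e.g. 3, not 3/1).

1. join A+B (d=1) ⇒ AB; edges |A|=1/2, |B|=1/2
  updated: d(AB,I)=8, d(AB,N)=23/2, d(AB,O)=23/2, d(AB,Q)=17
2. join AB+I (d=8) ⇒ ABI; edges |AB|=7/2, |I|=4
  updated: d(ABI,N)=49/3, d(ABI,O)=49/3, d(ABI,Q)=21
3. join O+Q (d=13) ⇒ OQ; edges |O|=13/2, |Q|=13/2
  updated: d(ABI,OQ)=56/3, d(N,OQ)=24
4. join ABI+N (d=49/3) ⇒ ABIN; edges |ABI|=25/6, |N|=49/6
  updated: d(ABIN,OQ)=20
5. join ABIN+OQ (d=20) ⇒ ABINOQ; edges |ABIN|=11/6, |OQ|=7/2
final tree: ((((A:1/2,B:1/2):7/2,I:4):25/6,N:49/6):11/6,(O:13/2,Q:13/2):7/2)
total length: 235/6

25/6,49/6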